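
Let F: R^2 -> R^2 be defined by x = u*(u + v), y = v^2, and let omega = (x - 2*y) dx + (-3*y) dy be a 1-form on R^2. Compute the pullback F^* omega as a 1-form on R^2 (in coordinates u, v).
F^* omega = (2*u^3 + 3*u^2*v - 3*u*v^2 - 2*v^3) du + (u^3 + u^2*v - 2*u*v^2 - 6*v^3) dv

Using F^*(f dg) = (f ∘ F) d(g ∘ F), substitute each coordinate x_i by F_i(u, v) in f_i, and replace dx_i by d F_i = (∂F_i/∂u) du + (∂F_i/∂v) dv.
  For the x component: f_1(F) = u^2 + u*v - 2*v^2; d F_1 = (2*u + v) du + (u) dv
  For the y component: f_2(F) = -3*v^2; d F_2 = (0) du + (2*v) dv
Combining and collecting du, dv coefficients:
  coeff of du: 2*u^3 + 3*u^2*v - 3*u*v^2 - 2*v^3
  coeff of dv: u^3 + u^2*v - 2*u*v^2 - 6*v^3
F^* omega = (2*u^3 + 3*u^2*v - 3*u*v^2 - 2*v^3) du + (u^3 + u^2*v - 2*u*v^2 - 6*v^3) dv.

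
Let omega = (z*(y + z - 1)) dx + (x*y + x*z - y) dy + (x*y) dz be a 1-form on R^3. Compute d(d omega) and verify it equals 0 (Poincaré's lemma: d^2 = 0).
d(d omega) = 0

Step 1: d omega = sum_{i<j} (∂f_j/∂x_i - ∂f_i/∂x_j) dx_i ∧ dx_j:
  coeff of dx ∧ dy: y
  coeff of dx ∧ dz: 1 - 2*z
  coeff of dy ∧ dz: 0
Step 2: Apply d again to each 2-form coefficient. The only possible 3-form in R^3 is dx ∧ dy ∧ dz, with coefficient
  ∂(coeff of dy∧dz)/∂x - ∂(coeff of dx∧dz)/∂y + ∂(coeff of dx∧dy)/∂z
  = ∂/∂x (0) - ∂/∂y (1 - 2*z) + ∂/∂z (y).
Each of these terms simplifies to sums of mixed partials that cancel in pairs. The result is 0 (by equality of mixed partials for smooth functions — Schwarz / Clairaut).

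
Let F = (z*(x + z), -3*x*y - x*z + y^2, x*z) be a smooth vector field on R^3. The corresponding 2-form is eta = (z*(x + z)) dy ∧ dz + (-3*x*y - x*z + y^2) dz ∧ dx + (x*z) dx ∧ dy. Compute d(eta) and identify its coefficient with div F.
d(eta) = (-2*x + 2*y + z) dx ∧ dy ∧ dz; div F = -2*x + 2*y + z

For a 2-form in R^3 of the form above, applying d gives a 3-form with coefficient ∂P/∂x + ∂Q/∂y + ∂R/∂z:
  ∂P/∂x = z
  ∂Q/∂y = -3*x + 2*y
  ∂R/∂z = x
Sum = -2*x + 2*y + z, which is exactly div F.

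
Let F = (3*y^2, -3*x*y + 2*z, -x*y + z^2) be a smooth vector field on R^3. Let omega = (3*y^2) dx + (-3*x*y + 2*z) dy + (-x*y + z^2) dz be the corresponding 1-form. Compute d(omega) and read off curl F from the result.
d(omega) = (-x - 2) dy ∧ dz + (y) dz ∧ dx + (-9*y) dx ∧ dy; curl F = (-x - 2, y, -9*y)

d omega = sum_{i<j} (∂f_j/∂x_i - ∂f_i/∂x_j) dx_i ∧ dx_j. Under the identification (dy ∧ dz, dz ∧ dx, dx ∧ dy) ↔ (e_x, e_y, e_z), the coefficients are exactly the components of curl F. Compute:
  ∂R/∂y - ∂Q/∂z = (-x) - (2) = -x - 2
  ∂P/∂z - ∂R/∂x = (0) - (-y) = y
  ∂Q/∂x - ∂P/∂y = (-3*y) - (6*y) = -9*y.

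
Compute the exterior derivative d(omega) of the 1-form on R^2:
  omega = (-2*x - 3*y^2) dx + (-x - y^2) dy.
d(omega) = (6*y - 1) dx ∧ dy

For a 1-form omega = sum_i f_i dx_i, the exterior derivative is
  d(omega) = sum_{i < j} (∂f_j/∂x_i - ∂f_i/∂x_j) dx_i ∧ dx_j.
  coefficient of dx ∧ dy: ∂f_2/∂x - ∂f_1/∂y = ∂(-x - y^2)/∂x - ∂(-2*x - 3*y^2)/∂y = 6*y - 1
Assembling: d(omega) = (6*y - 1) dx ∧ dy.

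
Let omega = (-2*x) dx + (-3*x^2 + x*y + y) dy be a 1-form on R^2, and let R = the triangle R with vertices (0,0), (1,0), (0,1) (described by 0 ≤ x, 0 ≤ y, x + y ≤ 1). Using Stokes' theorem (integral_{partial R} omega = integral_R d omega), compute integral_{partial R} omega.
integral_(partial R) omega = -5/6

Stokes: integral_partial_R omega = integral_R d omega with d omega = (∂Q/∂x - ∂P/∂y) dx ∧ dy.
  ∂Q/∂x = -6*x + y
  ∂P/∂y = 0
  integrand = ∂Q/∂x - ∂P/∂y = -6*x + y.
Integrating over R: integral_0^1 integral_0^{1-x} (-6*x + y) dy dx = -5/6.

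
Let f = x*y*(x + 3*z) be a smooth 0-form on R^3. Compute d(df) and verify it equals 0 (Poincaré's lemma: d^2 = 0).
d(df) = 0

Step 1: df = sum_i (∂f/∂x_i) dx_i = (y*(2*x + 3*z)) dx + (x*(x + 3*z)) dy + (3*x*y) dz.
Step 2: Apply d again. Using the 1-form formula, the coefficient of dx ∧ dy in d(df) is ∂^2 f/∂x ∂y - ∂^2 f/∂y ∂x = (2*x + 3*z) - (2*x + 3*z) = 0 (equality of mixed partials for smooth f).
Similarly for dx ∧ dz and dy ∧ dz — all coefficients vanish. So d(df) = 0.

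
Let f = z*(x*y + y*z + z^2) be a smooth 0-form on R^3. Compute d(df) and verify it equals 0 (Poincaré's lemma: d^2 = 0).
d(df) = 0

Step 1: df = sum_i (∂f/∂x_i) dx_i = (y*z) dx + (z*(x + z)) dy + (x*y + 2*y*z + 3*z^2) dz.
Step 2: Apply d again. Using the 1-form formula, the coefficient of dx ∧ dy in d(df) is ∂^2 f/∂x ∂y - ∂^2 f/∂y ∂x = (z) - (z) = 0 (equality of mixed partials for smooth f).
Similarly for dx ∧ dz and dy ∧ dz — all coefficients vanish. So d(df) = 0.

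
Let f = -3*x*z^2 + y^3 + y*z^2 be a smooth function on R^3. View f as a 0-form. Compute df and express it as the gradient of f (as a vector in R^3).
df = (-3*z^2) dx + (3*y^2 + z^2) dy + (2*z*(-3*x + y)) dz; grad f = (-3*z^2, 3*y^2 + z^2, 2*z*(-3*x + y))

For a 0-form f, d f = (∂f/∂x) dx + (∂f/∂y) dy + (∂f/∂z) dz. The components of the vector representation are exactly the entries of grad f in Cartesian coordinates:
  ∂f/∂x = -3*z^2
  ∂f/∂y = 3*y^2 + z^2
  ∂f/∂z = 2*z*(-3*x + y).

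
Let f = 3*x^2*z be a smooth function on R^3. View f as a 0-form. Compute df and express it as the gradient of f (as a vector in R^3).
df = (6*x*z) dx + (0) dy + (3*x^2) dz; grad f = (6*x*z, 0, 3*x^2)

For a 0-form f, d f = (∂f/∂x) dx + (∂f/∂y) dy + (∂f/∂z) dz. The components of the vector representation are exactly the entries of grad f in Cartesian coordinates:
  ∂f/∂x = 6*x*z
  ∂f/∂y = 0
  ∂f/∂z = 3*x^2.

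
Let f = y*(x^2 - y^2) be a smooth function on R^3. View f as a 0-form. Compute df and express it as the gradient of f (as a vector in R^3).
df = (2*x*y) dx + (x^2 - 3*y^2) dy + (0) dz; grad f = (2*x*y, x^2 - 3*y^2, 0)

For a 0-form f, d f = (∂f/∂x) dx + (∂f/∂y) dy + (∂f/∂z) dz. The components of the vector representation are exactly the entries of grad f in Cartesian coordinates:
  ∂f/∂x = 2*x*y
  ∂f/∂y = x^2 - 3*y^2
  ∂f/∂z = 0.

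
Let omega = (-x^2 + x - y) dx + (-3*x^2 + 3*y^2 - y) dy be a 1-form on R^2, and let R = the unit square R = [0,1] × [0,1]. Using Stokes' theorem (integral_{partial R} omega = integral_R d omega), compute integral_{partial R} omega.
integral_(partial R) omega = -2

Stokes: integral_partial_R omega = integral_R d omega with d omega = (∂Q/∂x - ∂P/∂y) dx ∧ dy.
  ∂Q/∂x = -6*x
  ∂P/∂y = -1
  integrand = ∂Q/∂x - ∂P/∂y = 1 - 6*x.
Integrating over R: integral_0^1 integral_0^1 (1 - 6*x) dx dy = -2.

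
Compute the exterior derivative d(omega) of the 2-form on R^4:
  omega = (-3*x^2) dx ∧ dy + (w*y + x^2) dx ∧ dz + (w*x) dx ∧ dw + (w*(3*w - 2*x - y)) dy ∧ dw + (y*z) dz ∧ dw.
d(omega) = (-w) dx ∧ dy ∧ dz + (y) dx ∧ dz ∧ dw + (-2*w) dx ∧ dy ∧ dw + (z) dy ∧ dz ∧ dw

For a 2-form omega = sum_{i<j} g_{ij} dx_i ∧ dx_j, the exterior derivative is
  d(omega) = sum_{i<j} d(g_{ij}) ∧ dx_i ∧ dx_j = sum_{i<j, k} (∂g_{ij}/∂x_k) dx_k ∧ dx_i ∧ dx_j.
Expand each term, using dx_k ∧ dx_i ∧ dx_j = sgn(permutation) dx_{(a)} ∧ dx_{(b)} ∧ dx_{(c)} with (a < b < c) sorted:
  d(w*y + x^2) includes (∂/∂y)(w*y + x^2) dy = (w) dy, which multiplied by dx ∧ dz gives (-w) dx ∧ dy ∧ dz
  d(w*y + x^2) includes (∂/∂w)(w*y + x^2) dw = (y) dw, which multiplied by dx ∧ dz gives (y) dx ∧ dz ∧ dw
  d(w*(3*w - 2*x - y)) includes (∂/∂x)(w*(3*w - 2*x - y)) dx = (-2*w) dx, which multiplied by dy ∧ dw gives (-2*w) dx ∧ dy ∧ dw
  d(y*z) includes (∂/∂y)(y*z) dy = (z) dy, which multiplied by dz ∧ dw gives (z) dy ∧ dz ∧ dw
Collecting like 3-forms: d(omega) = (-w) dx ∧ dy ∧ dz + (y) dx ∧ dz ∧ dw + (-2*w) dx ∧ dy ∧ dw + (z) dy ∧ dz ∧ dw.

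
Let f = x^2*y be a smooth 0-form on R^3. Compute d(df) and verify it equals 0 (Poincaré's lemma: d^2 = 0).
d(df) = 0

Step 1: df = sum_i (∂f/∂x_i) dx_i = (2*x*y) dx + (x^2) dy + (0) dz.
Step 2: Apply d again. Using the 1-form formula, the coefficient of dx ∧ dy in d(df) is ∂^2 f/∂x ∂y - ∂^2 f/∂y ∂x = (2*x) - (2*x) = 0 (equality of mixed partials for smooth f).
Similarly for dx ∧ dz and dy ∧ dz — all coefficients vanish. So d(df) = 0.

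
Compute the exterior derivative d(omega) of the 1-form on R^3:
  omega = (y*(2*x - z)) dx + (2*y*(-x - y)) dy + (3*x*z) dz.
d(omega) = (-2*x - 2*y + z) dx ∧ dy + (y + 3*z) dx ∧ dz

For a 1-form omega = sum_i f_i dx_i, the exterior derivative is
  d(omega) = sum_{i < j} (∂f_j/∂x_i - ∂f_i/∂x_j) dx_i ∧ dx_j.
  coefficient of dx ∧ dy: ∂f_2/∂x - ∂f_1/∂y = ∂(2*y*(-x - y))/∂x - ∂(y*(2*x - z))/∂y = -2*x - 2*y + z
  coefficient of dx ∧ dz: ∂f_3/∂x - ∂f_1/∂z = ∂(3*x*z)/∂x - ∂(y*(2*x - z))/∂z = y + 3*z
Assembling: d(omega) = (-2*x - 2*y + z) dx ∧ dy + (y + 3*z) dx ∧ dz.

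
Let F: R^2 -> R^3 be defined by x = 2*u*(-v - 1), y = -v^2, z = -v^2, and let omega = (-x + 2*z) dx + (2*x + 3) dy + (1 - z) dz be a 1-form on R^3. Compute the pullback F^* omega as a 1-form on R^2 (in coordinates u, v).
F^* omega = (-4*u*v^2 - 8*u*v - 4*u + 4*v^3 + 4*v^2) du + (-4*u^2*v - 4*u^2 + 12*u*v^2 + 8*u*v - 2*v^3 - 8*v) dv

Using F^*(f dg) = (f ∘ F) d(g ∘ F), substitute each coordinate x_i by F_i(u, v) in f_i, and replace dx_i by d F_i = (∂F_i/∂u) du + (∂F_i/∂v) dv.
  For the x component: f_1(F) = 2*u*v + 2*u - 2*v^2; d F_1 = (-2*v - 2) du + (-2*u) dv
  For the y component: f_2(F) = -4*u*v - 4*u + 3; d F_2 = (0) du + (-2*v) dv
  For the z component: f_3(F) = v^2 + 1; d F_3 = (0) du + (-2*v) dv
Combining and collecting du, dv coefficients:
  coeff of du: -4*u*v^2 - 8*u*v - 4*u + 4*v^3 + 4*v^2
  coeff of dv: -4*u^2*v - 4*u^2 + 12*u*v^2 + 8*u*v - 2*v^3 - 8*v
F^* omega = (-4*u*v^2 - 8*u*v - 4*u + 4*v^3 + 4*v^2) du + (-4*u^2*v - 4*u^2 + 12*u*v^2 + 8*u*v - 2*v^3 - 8*v) dv.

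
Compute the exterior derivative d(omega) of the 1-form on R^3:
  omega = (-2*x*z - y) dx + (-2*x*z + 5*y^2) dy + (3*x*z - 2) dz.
d(omega) = (1 - 2*z) dx ∧ dy + (2*x + 3*z) dx ∧ dz + (2*x) dy ∧ dz

For a 1-form omega = sum_i f_i dx_i, the exterior derivative is
  d(omega) = sum_{i < j} (∂f_j/∂x_i - ∂f_i/∂x_j) dx_i ∧ dx_j.
  coefficient of dx ∧ dy: ∂f_2/∂x - ∂f_1/∂y = ∂(-2*x*z + 5*y^2)/∂x - ∂(-2*x*z - y)/∂y = 1 - 2*z
  coefficient of dx ∧ dz: ∂f_3/∂x - ∂f_1/∂z = ∂(3*x*z - 2)/∂x - ∂(-2*x*z - y)/∂z = 2*x + 3*z
  coefficient of dy ∧ dz: ∂f_3/∂y - ∂f_2/∂z = ∂(3*x*z - 2)/∂y - ∂(-2*x*z + 5*y^2)/∂z = 2*x
Assembling: d(omega) = (1 - 2*z) dx ∧ dy + (2*x + 3*z) dx ∧ dz + (2*x) dy ∧ dz.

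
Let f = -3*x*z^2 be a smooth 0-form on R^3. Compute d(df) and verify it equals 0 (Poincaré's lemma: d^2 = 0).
d(df) = 0

Step 1: df = sum_i (∂f/∂x_i) dx_i = (-3*z^2) dx + (0) dy + (-6*x*z) dz.
Step 2: Apply d again. Using the 1-form formula, the coefficient of dx ∧ dy in d(df) is ∂^2 f/∂x ∂y - ∂^2 f/∂y ∂x = (0) - (0) = 0 (equality of mixed partials for smooth f).
Similarly for dx ∧ dz and dy ∧ dz — all coefficients vanish. So d(df) = 0.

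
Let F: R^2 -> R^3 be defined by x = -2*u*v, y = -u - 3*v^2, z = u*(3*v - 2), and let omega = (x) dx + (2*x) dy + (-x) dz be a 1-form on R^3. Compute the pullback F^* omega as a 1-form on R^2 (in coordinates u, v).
F^* omega = (10*u*v^2) du + (2*u*v*(5*u + 12*v)) dv

Using F^*(f dg) = (f ∘ F) d(g ∘ F), substitute each coordinate x_i by F_i(u, v) in f_i, and replace dx_i by d F_i = (∂F_i/∂u) du + (∂F_i/∂v) dv.
  For the x component: f_1(F) = -2*u*v; d F_1 = (-2*v) du + (-2*u) dv
  For the y component: f_2(F) = -4*u*v; d F_2 = (-1) du + (-6*v) dv
  For the z component: f_3(F) = 2*u*v; d F_3 = (3*v - 2) du + (3*u) dv
Combining and collecting du, dv coefficients:
  coeff of du: 10*u*v^2
  coeff of dv: 2*u*v*(5*u + 12*v)
F^* omega = (10*u*v^2) du + (2*u*v*(5*u + 12*v)) dv.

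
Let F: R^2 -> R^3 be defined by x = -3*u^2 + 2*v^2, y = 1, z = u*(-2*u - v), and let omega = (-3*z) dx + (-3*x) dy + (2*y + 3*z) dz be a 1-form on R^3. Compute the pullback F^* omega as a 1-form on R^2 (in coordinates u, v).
F^* omega = (-12*u^3 + 3*u*v^2 - 8*u - 2*v) du + (u*(6*u^2 + 27*u*v + 12*v^2 - 2)) dv

Using F^*(f dg) = (f ∘ F) d(g ∘ F), substitute each coordinate x_i by F_i(u, v) in f_i, and replace dx_i by d F_i = (∂F_i/∂u) du + (∂F_i/∂v) dv.
  For the x component: f_1(F) = 3*u*(2*u + v); d F_1 = (-6*u) du + (4*v) dv
  For the y component: f_2(F) = 9*u^2 - 6*v^2; d F_2 = (0) du + (0) dv
  For the z component: f_3(F) = -6*u^2 - 3*u*v + 2; d F_3 = (-4*u - v) du + (-u) dv
Combining and collecting du, dv coefficients:
  coeff of du: -12*u^3 + 3*u*v^2 - 8*u - 2*v
  coeff of dv: u*(6*u^2 + 27*u*v + 12*v^2 - 2)
F^* omega = (-12*u^3 + 3*u*v^2 - 8*u - 2*v) du + (u*(6*u^2 + 27*u*v + 12*v^2 - 2)) dv.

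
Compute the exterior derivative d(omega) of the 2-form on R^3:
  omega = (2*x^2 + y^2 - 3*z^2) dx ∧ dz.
d(omega) = (-2*y) dx ∧ dy ∧ dz

For a 2-form omega = sum_{i<j} g_{ij} dx_i ∧ dx_j, the exterior derivative is
  d(omega) = sum_{i<j} d(g_{ij}) ∧ dx_i ∧ dx_j = sum_{i<j, k} (∂g_{ij}/∂x_k) dx_k ∧ dx_i ∧ dx_j.
Expand each term, using dx_k ∧ dx_i ∧ dx_j = sgn(permutation) dx_{(a)} ∧ dx_{(b)} ∧ dx_{(c)} with (a < b < c) sorted:
  d(2*x^2 + y^2 - 3*z^2) includes (∂/∂y)(2*x^2 + y^2 - 3*z^2) dy = (2*y) dy, which multiplied by dx ∧ dz gives (-2*y) dx ∧ dy ∧ dz
Collecting like 3-forms: d(omega) = (-2*y) dx ∧ dy ∧ dz.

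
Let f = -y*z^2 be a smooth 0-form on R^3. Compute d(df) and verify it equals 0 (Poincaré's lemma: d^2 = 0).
d(df) = 0

Step 1: df = sum_i (∂f/∂x_i) dx_i = (0) dx + (-z^2) dy + (-2*y*z) dz.
Step 2: Apply d again. Using the 1-form formula, the coefficient of dx ∧ dy in d(df) is ∂^2 f/∂x ∂y - ∂^2 f/∂y ∂x = (0) - (0) = 0 (equality of mixed partials for smooth f).
Similarly for dx ∧ dz and dy ∧ dz — all coefficients vanish. So d(df) = 0.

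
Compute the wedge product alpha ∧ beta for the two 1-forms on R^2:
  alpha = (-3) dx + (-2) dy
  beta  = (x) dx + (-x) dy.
alpha ∧ beta = (5*x) dx ∧ dy

Distribute the wedge, using dx_i ∧ dx_j = -dx_j ∧ dx_i and dx_i ∧ dx_i = 0. For each pair (i, j) with i < j, the coefficient of dx_i ∧ dx_j in alpha ∧ beta is (alpha_i * beta_j - alpha_j * beta_i). Collecting: alpha ∧ beta = (5*x) dx ∧ dy.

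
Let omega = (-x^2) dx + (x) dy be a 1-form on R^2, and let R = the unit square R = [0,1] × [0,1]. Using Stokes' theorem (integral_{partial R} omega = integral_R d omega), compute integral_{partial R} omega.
integral_(partial R) omega = 1

Stokes: integral_partial_R omega = integral_R d omega with d omega = (∂Q/∂x - ∂P/∂y) dx ∧ dy.
  ∂Q/∂x = 1
  ∂P/∂y = 0
  integrand = ∂Q/∂x - ∂P/∂y = 1.
Integrating over R: integral_0^1 integral_0^1 (1) dx dy = 1.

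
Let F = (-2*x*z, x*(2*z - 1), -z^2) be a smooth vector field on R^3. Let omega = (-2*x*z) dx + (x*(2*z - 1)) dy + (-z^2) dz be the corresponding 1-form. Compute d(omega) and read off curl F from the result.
d(omega) = (-2*x) dy ∧ dz + (-2*x) dz ∧ dx + (2*z - 1) dx ∧ dy; curl F = (-2*x, -2*x, 2*z - 1)

d omega = sum_{i<j} (∂f_j/∂x_i - ∂f_i/∂x_j) dx_i ∧ dx_j. Under the identification (dy ∧ dz, dz ∧ dx, dx ∧ dy) ↔ (e_x, e_y, e_z), the coefficients are exactly the components of curl F. Compute:
  ∂R/∂y - ∂Q/∂z = (0) - (2*x) = -2*x
  ∂P/∂z - ∂R/∂x = (-2*x) - (0) = -2*x
  ∂Q/∂x - ∂P/∂y = (2*z - 1) - (0) = 2*z - 1.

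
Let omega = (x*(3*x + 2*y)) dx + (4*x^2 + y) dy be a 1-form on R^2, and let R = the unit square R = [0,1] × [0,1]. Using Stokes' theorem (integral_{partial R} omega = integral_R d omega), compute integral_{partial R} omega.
integral_(partial R) omega = 3

Stokes: integral_partial_R omega = integral_R d omega with d omega = (∂Q/∂x - ∂P/∂y) dx ∧ dy.
  ∂Q/∂x = 8*x
  ∂P/∂y = 2*x
  integrand = ∂Q/∂x - ∂P/∂y = 6*x.
Integrating over R: integral_0^1 integral_0^1 (6*x) dx dy = 3.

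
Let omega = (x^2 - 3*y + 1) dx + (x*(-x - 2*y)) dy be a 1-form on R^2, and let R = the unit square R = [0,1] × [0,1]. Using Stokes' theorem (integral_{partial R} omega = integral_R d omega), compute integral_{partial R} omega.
integral_(partial R) omega = 1

Stokes: integral_partial_R omega = integral_R d omega with d omega = (∂Q/∂x - ∂P/∂y) dx ∧ dy.
  ∂Q/∂x = -2*x - 2*y
  ∂P/∂y = -3
  integrand = ∂Q/∂x - ∂P/∂y = -2*x - 2*y + 3.
Integrating over R: integral_0^1 integral_0^1 (-2*x - 2*y + 3) dx dy = 1.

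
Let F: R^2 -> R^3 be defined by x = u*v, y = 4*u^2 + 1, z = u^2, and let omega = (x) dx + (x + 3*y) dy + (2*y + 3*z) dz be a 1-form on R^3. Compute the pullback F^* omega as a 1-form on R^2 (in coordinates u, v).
F^* omega = (u*(118*u^2 + 8*u*v + v^2 + 28)) du + (u^2*v) dv

Using F^*(f dg) = (f ∘ F) d(g ∘ F), substitute each coordinate x_i by F_i(u, v) in f_i, and replace dx_i by d F_i = (∂F_i/∂u) du + (∂F_i/∂v) dv.
  For the x component: f_1(F) = u*v; d F_1 = (v) du + (u) dv
  For the y component: f_2(F) = 12*u^2 + u*v + 3; d F_2 = (8*u) du + (0) dv
  For the z component: f_3(F) = 11*u^2 + 2; d F_3 = (2*u) du + (0) dv
Combining and collecting du, dv coefficients:
  coeff of du: u*(118*u^2 + 8*u*v + v^2 + 28)
  coeff of dv: u^2*v
F^* omega = (u*(118*u^2 + 8*u*v + v^2 + 28)) du + (u^2*v) dv.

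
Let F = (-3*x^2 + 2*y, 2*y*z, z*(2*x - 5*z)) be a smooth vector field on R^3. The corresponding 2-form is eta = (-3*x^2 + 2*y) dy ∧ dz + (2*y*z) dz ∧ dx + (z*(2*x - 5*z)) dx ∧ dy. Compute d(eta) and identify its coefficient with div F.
d(eta) = (-4*x - 8*z) dx ∧ dy ∧ dz; div F = -4*x - 8*z

For a 2-form in R^3 of the form above, applying d gives a 3-form with coefficient ∂P/∂x + ∂Q/∂y + ∂R/∂z:
  ∂P/∂x = -6*x
  ∂Q/∂y = 2*z
  ∂R/∂z = 2*x - 10*z
Sum = -4*x - 8*z, which is exactly div F.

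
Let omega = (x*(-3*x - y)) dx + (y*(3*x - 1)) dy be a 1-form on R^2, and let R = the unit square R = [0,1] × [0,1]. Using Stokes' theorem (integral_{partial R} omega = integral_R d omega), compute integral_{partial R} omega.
integral_(partial R) omega = 2

Stokes: integral_partial_R omega = integral_R d omega with d omega = (∂Q/∂x - ∂P/∂y) dx ∧ dy.
  ∂Q/∂x = 3*y
  ∂P/∂y = -x
  integrand = ∂Q/∂x - ∂P/∂y = x + 3*y.
Integrating over R: integral_0^1 integral_0^1 (x + 3*y) dx dy = 2.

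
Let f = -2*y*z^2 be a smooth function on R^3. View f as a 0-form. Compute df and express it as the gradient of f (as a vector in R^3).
df = (0) dx + (-2*z^2) dy + (-4*y*z) dz; grad f = (0, -2*z^2, -4*y*z)

For a 0-form f, d f = (∂f/∂x) dx + (∂f/∂y) dy + (∂f/∂z) dz. The components of the vector representation are exactly the entries of grad f in Cartesian coordinates:
  ∂f/∂x = 0
  ∂f/∂y = -2*z^2
  ∂f/∂z = -4*y*z.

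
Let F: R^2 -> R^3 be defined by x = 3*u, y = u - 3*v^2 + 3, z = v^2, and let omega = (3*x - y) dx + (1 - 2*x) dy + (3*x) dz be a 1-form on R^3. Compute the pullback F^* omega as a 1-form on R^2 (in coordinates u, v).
F^* omega = (18*u + 9*v^2 - 8) du + (6*v*(9*u - 1)) dv

Using F^*(f dg) = (f ∘ F) d(g ∘ F), substitute each coordinate x_i by F_i(u, v) in f_i, and replace dx_i by d F_i = (∂F_i/∂u) du + (∂F_i/∂v) dv.
  For the x component: f_1(F) = 8*u + 3*v^2 - 3; d F_1 = (3) du + (0) dv
  For the y component: f_2(F) = 1 - 6*u; d F_2 = (1) du + (-6*v) dv
  For the z component: f_3(F) = 9*u; d F_3 = (0) du + (2*v) dv
Combining and collecting du, dv coefficients:
  coeff of du: 18*u + 9*v^2 - 8
  coeff of dv: 6*v*(9*u - 1)
F^* omega = (18*u + 9*v^2 - 8) du + (6*v*(9*u - 1)) dv.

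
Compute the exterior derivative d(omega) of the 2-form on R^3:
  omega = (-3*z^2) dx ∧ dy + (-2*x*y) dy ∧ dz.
d(omega) = (-2*y - 6*z) dx ∧ dy ∧ dz

For a 2-form omega = sum_{i<j} g_{ij} dx_i ∧ dx_j, the exterior derivative is
  d(omega) = sum_{i<j} d(g_{ij}) ∧ dx_i ∧ dx_j = sum_{i<j, k} (∂g_{ij}/∂x_k) dx_k ∧ dx_i ∧ dx_j.
Expand each term, using dx_k ∧ dx_i ∧ dx_j = sgn(permutation) dx_{(a)} ∧ dx_{(b)} ∧ dx_{(c)} with (a < b < c) sorted:
  d(-3*z^2) includes (∂/∂z)(-3*z^2) dz = (-6*z) dz, which multiplied by dx ∧ dy gives (-6*z) dx ∧ dy ∧ dz
  d(-2*x*y) includes (∂/∂x)(-2*x*y) dx = (-2*y) dx, which multiplied by dy ∧ dz gives (-2*y) dx ∧ dy ∧ dz
Collecting like 3-forms: d(omega) = (-2*y - 6*z) dx ∧ dy ∧ dz.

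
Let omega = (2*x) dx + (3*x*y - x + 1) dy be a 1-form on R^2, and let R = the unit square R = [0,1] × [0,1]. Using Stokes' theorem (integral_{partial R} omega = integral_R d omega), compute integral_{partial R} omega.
integral_(partial R) omega = 1/2

Stokes: integral_partial_R omega = integral_R d omega with d omega = (∂Q/∂x - ∂P/∂y) dx ∧ dy.
  ∂Q/∂x = 3*y - 1
  ∂P/∂y = 0
  integrand = ∂Q/∂x - ∂P/∂y = 3*y - 1.
Integrating over R: integral_0^1 integral_0^1 (3*y - 1) dx dy = 1/2.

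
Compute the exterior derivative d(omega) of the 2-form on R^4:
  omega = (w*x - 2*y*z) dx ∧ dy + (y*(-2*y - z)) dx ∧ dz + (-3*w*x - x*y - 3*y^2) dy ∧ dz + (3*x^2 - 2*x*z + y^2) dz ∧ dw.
d(omega) = (-3*w + y + z) dx ∧ dy ∧ dz + (x) dx ∧ dy ∧ dw + (-3*x + 2*y) dy ∧ dz ∧ dw + (6*x - 2*z) dx ∧ dz ∧ dw

For a 2-form omega = sum_{i<j} g_{ij} dx_i ∧ dx_j, the exterior derivative is
  d(omega) = sum_{i<j} d(g_{ij}) ∧ dx_i ∧ dx_j = sum_{i<j, k} (∂g_{ij}/∂x_k) dx_k ∧ dx_i ∧ dx_j.
Expand each term, using dx_k ∧ dx_i ∧ dx_j = sgn(permutation) dx_{(a)} ∧ dx_{(b)} ∧ dx_{(c)} with (a < b < c) sorted:
  d(w*x - 2*y*z) includes (∂/∂z)(w*x - 2*y*z) dz = (-2*y) dz, which multiplied by dx ∧ dy gives (-2*y) dx ∧ dy ∧ dz
  d(w*x - 2*y*z) includes (∂/∂w)(w*x - 2*y*z) dw = (x) dw, which multiplied by dx ∧ dy gives (x) dx ∧ dy ∧ dw
  d(y*(-2*y - z)) includes (∂/∂y)(y*(-2*y - z)) dy = (-4*y - z) dy, which multiplied by dx ∧ dz gives (4*y + z) dx ∧ dy ∧ dz
  d(-3*w*x - x*y - 3*y^2) includes (∂/∂x)(-3*w*x - x*y - 3*y^2) dx = (-3*w - y) dx, which multiplied by dy ∧ dz gives (-3*w - y) dx ∧ dy ∧ dz
  d(-3*w*x - x*y - 3*y^2) includes (∂/∂w)(-3*w*x - x*y - 3*y^2) dw = (-3*x) dw, which multiplied by dy ∧ dz gives (-3*x) dy ∧ dz ∧ dw
  d(3*x^2 - 2*x*z + y^2) includes (∂/∂x)(3*x^2 - 2*x*z + y^2) dx = (6*x - 2*z) dx, which multiplied by dz ∧ dw gives (6*x - 2*z) dx ∧ dz ∧ dw
  d(3*x^2 - 2*x*z + y^2) includes (∂/∂y)(3*x^2 - 2*x*z + y^2) dy = (2*y) dy, which multiplied by dz ∧ dw gives (2*y) dy ∧ dz ∧ dw
Collecting like 3-forms: d(omega) = (-3*w + y + z) dx ∧ dy ∧ dz + (x) dx ∧ dy ∧ dw + (-3*x + 2*y) dy ∧ dz ∧ dw + (6*x - 2*z) dx ∧ dz ∧ dw.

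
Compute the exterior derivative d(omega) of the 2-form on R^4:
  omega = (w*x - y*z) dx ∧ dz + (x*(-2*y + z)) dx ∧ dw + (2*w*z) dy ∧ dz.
d(omega) = (z) dx ∧ dy ∧ dz + (2*x) dx ∧ dy ∧ dw + (2*z) dy ∧ dz ∧ dw

For a 2-form omega = sum_{i<j} g_{ij} dx_i ∧ dx_j, the exterior derivative is
  d(omega) = sum_{i<j} d(g_{ij}) ∧ dx_i ∧ dx_j = sum_{i<j, k} (∂g_{ij}/∂x_k) dx_k ∧ dx_i ∧ dx_j.
Expand each term, using dx_k ∧ dx_i ∧ dx_j = sgn(permutation) dx_{(a)} ∧ dx_{(b)} ∧ dx_{(c)} with (a < b < c) sorted:
  d(w*x - y*z) includes (∂/∂y)(w*x - y*z) dy = (-z) dy, which multiplied by dx ∧ dz gives (z) dx ∧ dy ∧ dz
  d(w*x - y*z) includes (∂/∂w)(w*x - y*z) dw = (x) dw, which multiplied by dx ∧ dz gives (x) dx ∧ dz ∧ dw
  d(x*(-2*y + z)) includes (∂/∂y)(x*(-2*y + z)) dy = (-2*x) dy, which multiplied by dx ∧ dw gives (2*x) dx ∧ dy ∧ dw
  d(x*(-2*y + z)) includes (∂/∂z)(x*(-2*y + z)) dz = (x) dz, which multiplied by dx ∧ dw gives (-x) dx ∧ dz ∧ dw
  d(2*w*z) includes (∂/∂w)(2*w*z) dw = (2*z) dw, which multiplied by dy ∧ dz gives (2*z) dy ∧ dz ∧ dw
Collecting like 3-forms: d(omega) = (z) dx ∧ dy ∧ dz + (2*x) dx ∧ dy ∧ dw + (2*z) dy ∧ dz ∧ dw.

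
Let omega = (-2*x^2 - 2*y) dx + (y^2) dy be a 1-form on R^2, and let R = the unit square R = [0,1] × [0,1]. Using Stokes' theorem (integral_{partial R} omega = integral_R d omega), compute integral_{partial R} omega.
integral_(partial R) omega = 2

Stokes: integral_partial_R omega = integral_R d omega with d omega = (∂Q/∂x - ∂P/∂y) dx ∧ dy.
  ∂Q/∂x = 0
  ∂P/∂y = -2
  integrand = ∂Q/∂x - ∂P/∂y = 2.
Integrating over R: integral_0^1 integral_0^1 (2) dx dy = 2.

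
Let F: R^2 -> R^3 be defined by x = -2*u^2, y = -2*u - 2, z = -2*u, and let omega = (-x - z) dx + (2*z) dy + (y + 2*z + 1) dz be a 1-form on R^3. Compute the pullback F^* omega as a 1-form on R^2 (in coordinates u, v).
F^* omega = (-8*u^3 - 8*u^2 + 20*u + 2) du

Using F^*(f dg) = (f ∘ F) d(g ∘ F), substitute each coordinate x_i by F_i(u, v) in f_i, and replace dx_i by d F_i = (∂F_i/∂u) du + (∂F_i/∂v) dv.
  For the x component: f_1(F) = 2*u*(u + 1); d F_1 = (-4*u) du + (0) dv
  For the y component: f_2(F) = -4*u; d F_2 = (-2) du + (0) dv
  For the z component: f_3(F) = -6*u - 1; d F_3 = (-2) du + (0) dv
Combining and collecting du, dv coefficients:
  coeff of du: -8*u^3 - 8*u^2 + 20*u + 2
  coeff of dv: 0
F^* omega = (-8*u^3 - 8*u^2 + 20*u + 2) du.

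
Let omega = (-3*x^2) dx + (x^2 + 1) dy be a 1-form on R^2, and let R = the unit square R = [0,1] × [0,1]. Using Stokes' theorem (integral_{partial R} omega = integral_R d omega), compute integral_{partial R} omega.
integral_(partial R) omega = 1

Stokes: integral_partial_R omega = integral_R d omega with d omega = (∂Q/∂x - ∂P/∂y) dx ∧ dy.
  ∂Q/∂x = 2*x
  ∂P/∂y = 0
  integrand = ∂Q/∂x - ∂P/∂y = 2*x.
Integrating over R: integral_0^1 integral_0^1 (2*x) dx dy = 1.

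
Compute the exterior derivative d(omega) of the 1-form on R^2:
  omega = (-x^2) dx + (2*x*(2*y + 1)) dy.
d(omega) = (4*y + 2) dx ∧ dy

For a 1-form omega = sum_i f_i dx_i, the exterior derivative is
  d(omega) = sum_{i < j} (∂f_j/∂x_i - ∂f_i/∂x_j) dx_i ∧ dx_j.
  coefficient of dx ∧ dy: ∂f_2/∂x - ∂f_1/∂y = ∂(2*x*(2*y + 1))/∂x - ∂(-x^2)/∂y = 4*y + 2
Assembling: d(omega) = (4*y + 2) dx ∧ dy.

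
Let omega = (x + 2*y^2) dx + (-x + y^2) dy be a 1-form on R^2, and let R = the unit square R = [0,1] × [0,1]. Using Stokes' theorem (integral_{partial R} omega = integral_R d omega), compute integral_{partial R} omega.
integral_(partial R) omega = -3

Stokes: integral_partial_R omega = integral_R d omega with d omega = (∂Q/∂x - ∂P/∂y) dx ∧ dy.
  ∂Q/∂x = -1
  ∂P/∂y = 4*y
  integrand = ∂Q/∂x - ∂P/∂y = -4*y - 1.
Integrating over R: integral_0^1 integral_0^1 (-4*y - 1) dx dy = -3.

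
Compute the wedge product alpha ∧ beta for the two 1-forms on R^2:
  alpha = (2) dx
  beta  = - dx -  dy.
alpha ∧ beta = (-2) dx ∧ dy

Distribute the wedge, using dx_i ∧ dx_j = -dx_j ∧ dx_i and dx_i ∧ dx_i = 0. For each pair (i, j) with i < j, the coefficient of dx_i ∧ dx_j in alpha ∧ beta is (alpha_i * beta_j - alpha_j * beta_i). Collecting: alpha ∧ beta = (-2) dx ∧ dy.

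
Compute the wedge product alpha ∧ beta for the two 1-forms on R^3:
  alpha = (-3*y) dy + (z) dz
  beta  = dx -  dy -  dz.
alpha ∧ beta = (3*y) dx ∧ dy + (3*y + z) dy ∧ dz + (-z) dx ∧ dz

Distribute the wedge, using dx_i ∧ dx_j = -dx_j ∧ dx_i and dx_i ∧ dx_i = 0. For each pair (i, j) with i < j, the coefficient of dx_i ∧ dx_j in alpha ∧ beta is (alpha_i * beta_j - alpha_j * beta_i). Collecting: alpha ∧ beta = (3*y) dx ∧ dy + (3*y + z) dy ∧ dz + (-z) dx ∧ dz.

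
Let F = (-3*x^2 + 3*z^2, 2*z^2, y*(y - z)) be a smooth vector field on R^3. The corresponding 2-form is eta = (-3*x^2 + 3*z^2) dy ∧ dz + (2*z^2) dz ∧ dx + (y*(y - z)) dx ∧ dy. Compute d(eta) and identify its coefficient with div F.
d(eta) = (-6*x - y) dx ∧ dy ∧ dz; div F = -6*x - y

For a 2-form in R^3 of the form above, applying d gives a 3-form with coefficient ∂P/∂x + ∂Q/∂y + ∂R/∂z:
  ∂P/∂x = -6*x
  ∂Q/∂y = 0
  ∂R/∂z = -y
Sum = -6*x - y, which is exactly div F.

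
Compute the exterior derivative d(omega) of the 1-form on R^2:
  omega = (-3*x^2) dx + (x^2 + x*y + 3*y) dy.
d(omega) = (2*x + y) dx ∧ dy

For a 1-form omega = sum_i f_i dx_i, the exterior derivative is
  d(omega) = sum_{i < j} (∂f_j/∂x_i - ∂f_i/∂x_j) dx_i ∧ dx_j.
  coefficient of dx ∧ dy: ∂f_2/∂x - ∂f_1/∂y = ∂(x^2 + x*y + 3*y)/∂x - ∂(-3*x^2)/∂y = 2*x + y
Assembling: d(omega) = (2*x + y) dx ∧ dy.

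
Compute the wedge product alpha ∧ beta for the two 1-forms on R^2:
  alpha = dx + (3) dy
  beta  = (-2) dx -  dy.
alpha ∧ beta = (5) dx ∧ dy

Distribute the wedge, using dx_i ∧ dx_j = -dx_j ∧ dx_i and dx_i ∧ dx_i = 0. For each pair (i, j) with i < j, the coefficient of dx_i ∧ dx_j in alpha ∧ beta is (alpha_i * beta_j - alpha_j * beta_i). Collecting: alpha ∧ beta = (5) dx ∧ dy.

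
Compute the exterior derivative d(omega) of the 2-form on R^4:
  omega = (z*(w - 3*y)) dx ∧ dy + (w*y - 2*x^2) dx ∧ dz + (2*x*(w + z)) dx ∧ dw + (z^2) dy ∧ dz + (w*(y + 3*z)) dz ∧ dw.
d(omega) = (-3*y) dx ∧ dy ∧ dz + (z) dx ∧ dy ∧ dw + (-2*x + y) dx ∧ dz ∧ dw + (w) dy ∧ dz ∧ dw

For a 2-form omega = sum_{i<j} g_{ij} dx_i ∧ dx_j, the exterior derivative is
  d(omega) = sum_{i<j} d(g_{ij}) ∧ dx_i ∧ dx_j = sum_{i<j, k} (∂g_{ij}/∂x_k) dx_k ∧ dx_i ∧ dx_j.
Expand each term, using dx_k ∧ dx_i ∧ dx_j = sgn(permutation) dx_{(a)} ∧ dx_{(b)} ∧ dx_{(c)} with (a < b < c) sorted:
  d(z*(w - 3*y)) includes (∂/∂z)(z*(w - 3*y)) dz = (w - 3*y) dz, which multiplied by dx ∧ dy gives (w - 3*y) dx ∧ dy ∧ dz
  d(z*(w - 3*y)) includes (∂/∂w)(z*(w - 3*y)) dw = (z) dw, which multiplied by dx ∧ dy gives (z) dx ∧ dy ∧ dw
  d(w*y - 2*x^2) includes (∂/∂y)(w*y - 2*x^2) dy = (w) dy, which multiplied by dx ∧ dz gives (-w) dx ∧ dy ∧ dz
  d(w*y - 2*x^2) includes (∂/∂w)(w*y - 2*x^2) dw = (y) dw, which multiplied by dx ∧ dz gives (y) dx ∧ dz ∧ dw
  d(2*x*(w + z)) includes (∂/∂z)(2*x*(w + z)) dz = (2*x) dz, which multiplied by dx ∧ dw gives (-2*x) dx ∧ dz ∧ dw
  d(w*(y + 3*z)) includes (∂/∂y)(w*(y + 3*z)) dy = (w) dy, which multiplied by dz ∧ dw gives (w) dy ∧ dz ∧ dw
Collecting like 3-forms: d(omega) = (-3*y) dx ∧ dy ∧ dz + (z) dx ∧ dy ∧ dw + (-2*x + y) dx ∧ dz ∧ dw + (w) dy ∧ dz ∧ dw.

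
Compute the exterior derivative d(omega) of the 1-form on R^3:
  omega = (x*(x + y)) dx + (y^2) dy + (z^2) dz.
d(omega) = (-x) dx ∧ dy

For a 1-form omega = sum_i f_i dx_i, the exterior derivative is
  d(omega) = sum_{i < j} (∂f_j/∂x_i - ∂f_i/∂x_j) dx_i ∧ dx_j.
  coefficient of dx ∧ dy: ∂f_2/∂x - ∂f_1/∂y = ∂(y^2)/∂x - ∂(x*(x + y))/∂y = -x
Assembling: d(omega) = (-x) dx ∧ dy.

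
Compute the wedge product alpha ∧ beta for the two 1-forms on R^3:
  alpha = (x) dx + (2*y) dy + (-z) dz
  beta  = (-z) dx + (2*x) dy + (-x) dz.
alpha ∧ beta = (2*x^2 + 2*y*z) dx ∧ dy + (-x^2 - z^2) dx ∧ dz + (2*x*(-y + z)) dy ∧ dz

Distribute the wedge, using dx_i ∧ dx_j = -dx_j ∧ dx_i and dx_i ∧ dx_i = 0. For each pair (i, j) with i < j, the coefficient of dx_i ∧ dx_j in alpha ∧ beta is (alpha_i * beta_j - alpha_j * beta_i). Collecting: alpha ∧ beta = (2*x^2 + 2*y*z) dx ∧ dy + (-x^2 - z^2) dx ∧ dz + (2*x*(-y + z)) dy ∧ dz.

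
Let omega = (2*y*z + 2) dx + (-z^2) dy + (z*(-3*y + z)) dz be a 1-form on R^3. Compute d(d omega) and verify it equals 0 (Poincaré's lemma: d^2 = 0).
d(d omega) = 0

Step 1: d omega = sum_{i<j} (∂f_j/∂x_i - ∂f_i/∂x_j) dx_i ∧ dx_j:
  coeff of dx ∧ dy: -2*z
  coeff of dx ∧ dz: -2*y
  coeff of dy ∧ dz: -z
Step 2: Apply d again to each 2-form coefficient. The only possible 3-form in R^3 is dx ∧ dy ∧ dz, with coefficient
  ∂(coeff of dy∧dz)/∂x - ∂(coeff of dx∧dz)/∂y + ∂(coeff of dx∧dy)/∂z
  = ∂/∂x (-z) - ∂/∂y (-2*y) + ∂/∂z (-2*z).
Each of these terms simplifies to sums of mixed partials that cancel in pairs. The result is 0 (by equality of mixed partials for smooth functions — Schwarz / Clairaut).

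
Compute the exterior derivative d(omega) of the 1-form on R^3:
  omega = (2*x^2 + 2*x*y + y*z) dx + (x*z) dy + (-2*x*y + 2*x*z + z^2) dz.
d(omega) = (-2*x) dx ∧ dy + (-3*y + 2*z) dx ∧ dz + (-3*x) dy ∧ dz

For a 1-form omega = sum_i f_i dx_i, the exterior derivative is
  d(omega) = sum_{i < j} (∂f_j/∂x_i - ∂f_i/∂x_j) dx_i ∧ dx_j.
  coefficient of dx ∧ dy: ∂f_2/∂x - ∂f_1/∂y = ∂(x*z)/∂x - ∂(2*x^2 + 2*x*y + y*z)/∂y = -2*x
  coefficient of dx ∧ dz: ∂f_3/∂x - ∂f_1/∂z = ∂(-2*x*y + 2*x*z + z^2)/∂x - ∂(2*x^2 + 2*x*y + y*z)/∂z = -3*y + 2*z
  coefficient of dy ∧ dz: ∂f_3/∂y - ∂f_2/∂z = ∂(-2*x*y + 2*x*z + z^2)/∂y - ∂(x*z)/∂z = -3*x
Assembling: d(omega) = (-2*x) dx ∧ dy + (-3*y + 2*z) dx ∧ dz + (-3*x) dy ∧ dz.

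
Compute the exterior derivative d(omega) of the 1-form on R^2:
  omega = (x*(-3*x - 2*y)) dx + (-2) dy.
d(omega) = (2*x) dx ∧ dy

For a 1-form omega = sum_i f_i dx_i, the exterior derivative is
  d(omega) = sum_{i < j} (∂f_j/∂x_i - ∂f_i/∂x_j) dx_i ∧ dx_j.
  coefficient of dx ∧ dy: ∂f_2/∂x - ∂f_1/∂y = ∂(-2)/∂x - ∂(x*(-3*x - 2*y))/∂y = 2*x
Assembling: d(omega) = (2*x) dx ∧ dy.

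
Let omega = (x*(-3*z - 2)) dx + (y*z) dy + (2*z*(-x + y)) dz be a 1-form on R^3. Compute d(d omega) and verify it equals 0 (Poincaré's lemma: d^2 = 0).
d(d omega) = 0

Step 1: d omega = sum_{i<j} (∂f_j/∂x_i - ∂f_i/∂x_j) dx_i ∧ dx_j:
  coeff of dx ∧ dy: 0
  coeff of dx ∧ dz: 3*x - 2*z
  coeff of dy ∧ dz: -y + 2*z
Step 2: Apply d again to each 2-form coefficient. The only possible 3-form in R^3 is dx ∧ dy ∧ dz, with coefficient
  ∂(coeff of dy∧dz)/∂x - ∂(coeff of dx∧dz)/∂y + ∂(coeff of dx∧dy)/∂z
  = ∂/∂x (-y + 2*z) - ∂/∂y (3*x - 2*z) + ∂/∂z (0).
Each of these terms simplifies to sums of mixed partials that cancel in pairs. The result is 0 (by equality of mixed partials for smooth functions — Schwarz / Clairaut).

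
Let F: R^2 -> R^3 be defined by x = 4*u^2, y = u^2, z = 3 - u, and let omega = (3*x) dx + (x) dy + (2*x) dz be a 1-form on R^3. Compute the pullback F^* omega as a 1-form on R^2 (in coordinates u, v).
F^* omega = (u^2*(104*u - 8)) du

Using F^*(f dg) = (f ∘ F) d(g ∘ F), substitute each coordinate x_i by F_i(u, v) in f_i, and replace dx_i by d F_i = (∂F_i/∂u) du + (∂F_i/∂v) dv.
  For the x component: f_1(F) = 12*u^2; d F_1 = (8*u) du + (0) dv
  For the y component: f_2(F) = 4*u^2; d F_2 = (2*u) du + (0) dv
  For the z component: f_3(F) = 8*u^2; d F_3 = (-1) du + (0) dv
Combining and collecting du, dv coefficients:
  coeff of du: u^2*(104*u - 8)
  coeff of dv: 0
F^* omega = (u^2*(104*u - 8)) du.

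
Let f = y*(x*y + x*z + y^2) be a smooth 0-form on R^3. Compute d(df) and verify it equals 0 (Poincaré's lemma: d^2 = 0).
d(df) = 0

Step 1: df = sum_i (∂f/∂x_i) dx_i = (y*(y + z)) dx + (2*x*y + x*z + 3*y^2) dy + (x*y) dz.
Step 2: Apply d again. Using the 1-form formula, the coefficient of dx ∧ dy in d(df) is ∂^2 f/∂x ∂y - ∂^2 f/∂y ∂x = (2*y + z) - (2*y + z) = 0 (equality of mixed partials for smooth f).
Similarly for dx ∧ dz and dy ∧ dz — all coefficients vanish. So d(df) = 0.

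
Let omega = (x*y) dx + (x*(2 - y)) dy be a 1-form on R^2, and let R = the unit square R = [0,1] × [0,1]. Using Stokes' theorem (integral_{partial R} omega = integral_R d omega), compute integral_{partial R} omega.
integral_(partial R) omega = 1

Stokes: integral_partial_R omega = integral_R d omega with d omega = (∂Q/∂x - ∂P/∂y) dx ∧ dy.
  ∂Q/∂x = 2 - y
  ∂P/∂y = x
  integrand = ∂Q/∂x - ∂P/∂y = -x - y + 2.
Integrating over R: integral_0^1 integral_0^1 (-x - y + 2) dx dy = 1.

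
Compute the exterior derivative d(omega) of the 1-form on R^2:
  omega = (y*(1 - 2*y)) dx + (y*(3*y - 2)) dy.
d(omega) = (4*y - 1) dx ∧ dy

For a 1-form omega = sum_i f_i dx_i, the exterior derivative is
  d(omega) = sum_{i < j} (∂f_j/∂x_i - ∂f_i/∂x_j) dx_i ∧ dx_j.
  coefficient of dx ∧ dy: ∂f_2/∂x - ∂f_1/∂y = ∂(y*(3*y - 2))/∂x - ∂(y*(1 - 2*y))/∂y = 4*y - 1
Assembling: d(omega) = (4*y - 1) dx ∧ dy.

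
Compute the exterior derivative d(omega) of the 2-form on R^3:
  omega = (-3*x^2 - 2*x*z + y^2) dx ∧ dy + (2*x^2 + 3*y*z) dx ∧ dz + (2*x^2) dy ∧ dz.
d(omega) = (2*x - 3*z) dx ∧ dy ∧ dz

For a 2-form omega = sum_{i<j} g_{ij} dx_i ∧ dx_j, the exterior derivative is
  d(omega) = sum_{i<j} d(g_{ij}) ∧ dx_i ∧ dx_j = sum_{i<j, k} (∂g_{ij}/∂x_k) dx_k ∧ dx_i ∧ dx_j.
Expand each term, using dx_k ∧ dx_i ∧ dx_j = sgn(permutation) dx_{(a)} ∧ dx_{(b)} ∧ dx_{(c)} with (a < b < c) sorted:
  d(-3*x^2 - 2*x*z + y^2) includes (∂/∂z)(-3*x^2 - 2*x*z + y^2) dz = (-2*x) dz, which multiplied by dx ∧ dy gives (-2*x) dx ∧ dy ∧ dz
  d(2*x^2 + 3*y*z) includes (∂/∂y)(2*x^2 + 3*y*z) dy = (3*z) dy, which multiplied by dx ∧ dz gives (-3*z) dx ∧ dy ∧ dz
  d(2*x^2) includes (∂/∂x)(2*x^2) dx = (4*x) dx, which multiplied by dy ∧ dz gives (4*x) dx ∧ dy ∧ dz
Collecting like 3-forms: d(omega) = (2*x - 3*z) dx ∧ dy ∧ dz.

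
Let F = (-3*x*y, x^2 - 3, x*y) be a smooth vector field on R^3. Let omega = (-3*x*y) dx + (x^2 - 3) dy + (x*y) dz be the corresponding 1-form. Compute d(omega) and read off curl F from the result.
d(omega) = (x) dy ∧ dz + (-y) dz ∧ dx + (5*x) dx ∧ dy; curl F = (x, -y, 5*x)

d omega = sum_{i<j} (∂f_j/∂x_i - ∂f_i/∂x_j) dx_i ∧ dx_j. Under the identification (dy ∧ dz, dz ∧ dx, dx ∧ dy) ↔ (e_x, e_y, e_z), the coefficients are exactly the components of curl F. Compute:
  ∂R/∂y - ∂Q/∂z = (x) - (0) = x
  ∂P/∂z - ∂R/∂x = (0) - (y) = -y
  ∂Q/∂x - ∂P/∂y = (2*x) - (-3*x) = 5*x.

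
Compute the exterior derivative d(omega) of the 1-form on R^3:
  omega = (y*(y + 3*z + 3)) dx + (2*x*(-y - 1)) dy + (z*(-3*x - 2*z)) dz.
d(omega) = (-4*y - 3*z - 5) dx ∧ dy + (-3*y - 3*z) dx ∧ dz

For a 1-form omega = sum_i f_i dx_i, the exterior derivative is
  d(omega) = sum_{i < j} (∂f_j/∂x_i - ∂f_i/∂x_j) dx_i ∧ dx_j.
  coefficient of dx ∧ dy: ∂f_2/∂x - ∂f_1/∂y = ∂(2*x*(-y - 1))/∂x - ∂(y*(y + 3*z + 3))/∂y = -4*y - 3*z - 5
  coefficient of dx ∧ dz: ∂f_3/∂x - ∂f_1/∂z = ∂(z*(-3*x - 2*z))/∂x - ∂(y*(y + 3*z + 3))/∂z = -3*y - 3*z
Assembling: d(omega) = (-4*y - 3*z - 5) dx ∧ dy + (-3*y - 3*z) dx ∧ dz.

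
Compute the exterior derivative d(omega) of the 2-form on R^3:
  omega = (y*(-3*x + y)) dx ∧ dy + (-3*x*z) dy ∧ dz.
d(omega) = (-3*z) dx ∧ dy ∧ dz

For a 2-form omega = sum_{i<j} g_{ij} dx_i ∧ dx_j, the exterior derivative is
  d(omega) = sum_{i<j} d(g_{ij}) ∧ dx_i ∧ dx_j = sum_{i<j, k} (∂g_{ij}/∂x_k) dx_k ∧ dx_i ∧ dx_j.
Expand each term, using dx_k ∧ dx_i ∧ dx_j = sgn(permutation) dx_{(a)} ∧ dx_{(b)} ∧ dx_{(c)} with (a < b < c) sorted:
  d(-3*x*z) includes (∂/∂x)(-3*x*z) dx = (-3*z) dx, which multiplied by dy ∧ dz gives (-3*z) dx ∧ dy ∧ dz
Collecting like 3-forms: d(omega) = (-3*z) dx ∧ dy ∧ dz.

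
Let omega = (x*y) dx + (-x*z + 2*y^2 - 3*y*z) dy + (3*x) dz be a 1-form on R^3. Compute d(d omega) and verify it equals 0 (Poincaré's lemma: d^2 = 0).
d(d omega) = 0

Step 1: d omega = sum_{i<j} (∂f_j/∂x_i - ∂f_i/∂x_j) dx_i ∧ dx_j:
  coeff of dx ∧ dy: -x - z
  coeff of dx ∧ dz: 3
  coeff of dy ∧ dz: x + 3*y
Step 2: Apply d again to each 2-form coefficient. The only possible 3-form in R^3 is dx ∧ dy ∧ dz, with coefficient
  ∂(coeff of dy∧dz)/∂x - ∂(coeff of dx∧dz)/∂y + ∂(coeff of dx∧dy)/∂z
  = ∂/∂x (x + 3*y) - ∂/∂y (3) + ∂/∂z (-x - z).
Each of these terms simplifies to sums of mixed partials that cancel in pairs. The result is 0 (by equality of mixed partials for smooth functions — Schwarz / Clairaut).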